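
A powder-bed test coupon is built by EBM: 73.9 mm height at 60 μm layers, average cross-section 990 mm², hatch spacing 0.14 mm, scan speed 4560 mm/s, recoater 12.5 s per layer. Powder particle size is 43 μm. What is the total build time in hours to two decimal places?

Layer count = ceil(73.9 / 0.06) = 1232.
Scan path per layer: 990 / 0.14 → 7071.4 mm.
Beam time per layer: 7071.4 / 4560 → 1.5507 s.
Per-layer time = 1.5507 + 12.5 = 14.0507 s.
Build time = 1232 × 14.0507 = 17310.4624 s = 4.81 hours.

4.81 hours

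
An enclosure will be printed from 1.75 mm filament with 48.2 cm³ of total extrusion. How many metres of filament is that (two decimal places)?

A = π r² = π × 0.875² = 2.4053 mm².
Length = 48.2 cm³ / 2.4053 mm² = 48200 / 2.4053 = 20039.08 mm = 20.04 m.

20.04 m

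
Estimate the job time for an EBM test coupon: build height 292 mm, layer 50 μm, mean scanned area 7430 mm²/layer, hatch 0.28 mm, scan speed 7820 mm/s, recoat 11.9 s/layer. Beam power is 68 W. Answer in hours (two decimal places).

Number of layers: 292 / 0.05 → 5840 (rounded up).
Hatch length per layer = 7430 / 0.28 = 26535.7 mm.
Scan time per layer = 26535.7 / 7820 = 3.3933 s.
Layer cycle: 3.3933 + 11.9 → 15.2933 s.
Build time = 5840 × 15.2933 = 89312.872 s = 24.81 hours.

24.81 hours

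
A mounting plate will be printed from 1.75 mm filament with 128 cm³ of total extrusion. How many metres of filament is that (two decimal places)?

A = π r² = π × 0.875² = 2.4053 mm².
L = 128000 mm³ / 2.4053 mm² = 53215.82 mm, i.e. 53.22 m.

53.22 m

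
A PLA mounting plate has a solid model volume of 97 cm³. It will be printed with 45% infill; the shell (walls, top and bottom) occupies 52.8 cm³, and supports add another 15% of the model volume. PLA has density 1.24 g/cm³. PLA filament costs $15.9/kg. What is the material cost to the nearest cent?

$1.72

Volume inside the shell = 97 − 52.8 = 44.2 cm³.
Infill deposited = 0.45 × 44.2 = 19.89 cm³.
Support = 0.15 × 97 = 14.55 cm³.
Deposited volume = 52.8 + 19.89 + 14.55, so 87.24 cm³.
Mass = 87.24 × 1.24 = 108.1776 g.
Cost = 108.1776 g / 1000 × $15.9/kg = $1.72.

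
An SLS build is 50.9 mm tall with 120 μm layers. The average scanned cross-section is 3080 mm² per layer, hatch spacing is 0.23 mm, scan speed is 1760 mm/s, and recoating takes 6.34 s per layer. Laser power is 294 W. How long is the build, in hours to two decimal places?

Layers = ⌈50.9/0.12⌉ = 425.
Per-layer scan distance: 3080 / 0.23 → 13391.3 mm.
Laser time per layer: 13391.3 / 1760 → 7.6087 s.
Per-layer time: 7.6087 + 6.34 → 13.9487 s.
Build time = 425 × 13.9487 = 5928.1975 s = 1.65 hours.

1.65 hours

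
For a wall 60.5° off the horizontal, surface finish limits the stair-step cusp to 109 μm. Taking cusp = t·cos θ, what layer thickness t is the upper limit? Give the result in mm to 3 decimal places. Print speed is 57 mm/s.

t = h_c / cos θ = 0.109 / 0.4924 = 0.221 mm.

0.221 mm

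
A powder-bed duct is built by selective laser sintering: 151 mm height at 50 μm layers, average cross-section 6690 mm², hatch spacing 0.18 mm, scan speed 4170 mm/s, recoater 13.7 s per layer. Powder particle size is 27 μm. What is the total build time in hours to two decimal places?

18.97 hours

Layers = ⌈151/0.05⌉ = 3020.
Per-layer scan distance = 6690 / 0.18 = 37166.7 mm.
Per-layer scan time = 37166.7 / 4170, so 8.9129 s.
Layer cycle = 8.9129 + 13.7 = 22.6129 s.
Build time = 3020 × 22.6129 = 68290.958 s = 18.97 hours.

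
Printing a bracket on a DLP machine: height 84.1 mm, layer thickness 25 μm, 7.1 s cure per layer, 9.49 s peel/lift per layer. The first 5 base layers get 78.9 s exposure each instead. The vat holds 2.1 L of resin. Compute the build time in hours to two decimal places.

15.60 hours

Number of layers: 84.1 / 0.025 → 3364 (rounded up).
Base layers: 5 × (78.9 + 9.49) → 441.95 s.
Normal layers = 3359 × (7.1 + 9.49), so 55725.81 s.
Total = 441.95 + 55725.81 = 56167.76 s = 15.60 hours.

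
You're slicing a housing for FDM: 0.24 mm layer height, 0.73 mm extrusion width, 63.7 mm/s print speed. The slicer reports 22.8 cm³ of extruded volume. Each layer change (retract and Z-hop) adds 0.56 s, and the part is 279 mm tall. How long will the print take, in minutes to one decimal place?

Extrusion cross-section = 0.24 × 0.73, so 0.1752 mm².
Total extruded path = 22800/0.1752 = 130137 mm.
Print-move time = 130137 / 63.7, so 2043 s.
Layers = ⌈279/0.24⌉ = 1163.
Non-print overhead = 1163 × 0.56, so 651.28 s.
Total = 2043 + 651.28 = 2694.28 s = 44.9 minutes.

44.9 minutes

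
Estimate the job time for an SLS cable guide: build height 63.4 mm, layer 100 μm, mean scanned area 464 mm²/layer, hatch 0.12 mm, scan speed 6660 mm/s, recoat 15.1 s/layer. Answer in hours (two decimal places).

Layers = ⌈63.4/0.1⌉ = 634.
Scan path per layer = 464 / 0.12, so 3866.7 mm.
Laser time per layer = 3866.7 / 6660 = 0.5806 s.
Layer cycle: 0.5806 + 15.1 → 15.6806 s.
634 layers × 15.6806 s/layer = 9941.5004 s, i.e. 2.76 hours.

2.76 hours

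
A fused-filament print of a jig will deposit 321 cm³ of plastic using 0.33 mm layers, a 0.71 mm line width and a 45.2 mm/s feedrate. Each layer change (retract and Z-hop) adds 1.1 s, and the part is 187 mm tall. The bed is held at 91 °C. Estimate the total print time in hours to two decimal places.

8.59 hours

Line area = 0.33 × 0.71, so 0.2343 mm².
Toolpath length = 321 cm³ / 0.2343 mm² = 321000 / 0.2343 = 1370038.4 mm.
Extrusion time = 1370038.4 / 45.2, so 30310.6 s.
Layer count = ceil(187 / 0.33) = 567.
Non-print overhead = 567 × 1.1 = 623.7 s.
Altogether 30310.6 + 623.7 = 30934.3 s, i.e. 8.59 hours.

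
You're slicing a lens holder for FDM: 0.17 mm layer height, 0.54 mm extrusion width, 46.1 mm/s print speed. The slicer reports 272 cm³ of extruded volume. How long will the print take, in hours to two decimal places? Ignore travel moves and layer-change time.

Extrusion cross-section = 0.17 × 0.54, so 0.0918 mm².
Total extruded path = 272000/0.0918 = 2962963 mm.
Time extruding = 2962963 / 46.1 = 64272.5 s.
In the requested units: 64272.5 s = 17.85 hours.

17.85 hours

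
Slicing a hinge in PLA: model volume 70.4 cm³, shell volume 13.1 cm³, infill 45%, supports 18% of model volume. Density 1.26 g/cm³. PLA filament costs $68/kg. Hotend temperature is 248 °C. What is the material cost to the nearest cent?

Volume inside the shell = 70.4 − 13.1, so 57.3 cm³.
Deposited infill: 0.45 × 57.3 → 25.785 cm³.
Support = 0.18 × 70.4, so 12.672 cm³.
Total printed volume = 13.1 + 25.785 + 12.672, so 51.557 cm³.
Mass = 51.557 × 1.26, so 64.96182 g.
At $68/kg: 64.96182/1000 × 68 = $4.42.

$4.42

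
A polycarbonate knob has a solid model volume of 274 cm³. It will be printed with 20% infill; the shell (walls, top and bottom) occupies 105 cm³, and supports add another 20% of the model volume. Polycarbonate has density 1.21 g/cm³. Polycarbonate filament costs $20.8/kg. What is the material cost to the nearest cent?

$4.87

Interior volume = 274 − 105 = 169 cm³.
Deposited infill = 0.20 × 169, so 33.8 cm³.
Support = 0.20 × 274, so 54.8 cm³.
Deposited volume = 105 + 33.8 + 54.8, so 193.6 cm³.
Mass: 193.6 × 1.21 → 234.256 g.
Cost = 234.256 g / 1000 × $20.8/kg = $4.87.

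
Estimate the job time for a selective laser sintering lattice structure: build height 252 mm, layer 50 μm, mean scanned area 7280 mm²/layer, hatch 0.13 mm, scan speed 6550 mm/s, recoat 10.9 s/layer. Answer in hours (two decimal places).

27.23 hours

Layers = ⌈252/0.05⌉ = 5040.
Hatch length per layer = 7280 / 0.13, so 56000 mm.
Laser time per layer = 56000 / 6550 = 8.5496 s.
Per-layer time: 8.5496 + 10.9 → 19.4496 s.
Build time = 5040 × 19.4496 = 98025.984 s = 27.23 hours.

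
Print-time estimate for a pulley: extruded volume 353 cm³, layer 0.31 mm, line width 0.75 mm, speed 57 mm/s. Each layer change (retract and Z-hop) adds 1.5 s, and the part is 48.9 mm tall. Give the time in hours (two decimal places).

7.46 hours

Line area = 0.31 × 0.75 = 0.2325 mm².
Toolpath length = 353 cm³ / 0.2325 mm² = 353000 / 0.2325 = 1518279.6 mm.
Extrusion time = 1518279.6 / 57 = 26636.5 s.
Layers = ⌈48.9/0.31⌉ = 158.
Layer-change overhead = 158 × 1.5, so 237 s.
Total = 26636.5 + 237 = 26873.5 s = 7.46 hours.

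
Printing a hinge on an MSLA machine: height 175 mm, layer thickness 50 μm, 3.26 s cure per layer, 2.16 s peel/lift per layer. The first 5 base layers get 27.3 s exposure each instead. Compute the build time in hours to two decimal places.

5.30 hours

Layer count = ceil(175 / 0.05) = 3500.
Burn-in layers: 5 × (27.3 + 2.16) → 147.3 s.
Regular layers = 3495 × (3.26 + 2.16) = 18942.9 s.
Total = 147.3 + 18942.9 = 19090.2 s = 5.30 hours.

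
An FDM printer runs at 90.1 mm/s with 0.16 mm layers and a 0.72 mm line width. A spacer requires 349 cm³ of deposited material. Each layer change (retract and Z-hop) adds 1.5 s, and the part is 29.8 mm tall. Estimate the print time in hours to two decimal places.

Extrusion cross-section = 0.16 × 0.72 = 0.1152 mm².
Total extruded path = 349000/0.1152 = 3029513.9 mm.
Extrusion time = 3029513.9 / 90.1, so 33623.9 s.
Layer count = ceil(29.8 / 0.16) = 187.
Z-hop total: 187 × 1.5 → 280.5 s.
Total = 33623.9 + 280.5 = 33904.4 s = 9.42 hours.

9.42 hours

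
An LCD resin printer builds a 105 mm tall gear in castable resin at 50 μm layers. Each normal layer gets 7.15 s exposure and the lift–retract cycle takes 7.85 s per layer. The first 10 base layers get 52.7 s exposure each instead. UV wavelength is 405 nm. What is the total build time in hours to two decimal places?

8.88 hours

Number of layers: 105 / 0.05 → 2100 (rounded up).
Base layers = 10 × (52.7 + 7.85) = 605.5 s.
Regular layers = 2090 × (7.15 + 7.85) = 31350 s.
Sum: 605.5 + 31350 = 31955.5 s → 8.88 hours.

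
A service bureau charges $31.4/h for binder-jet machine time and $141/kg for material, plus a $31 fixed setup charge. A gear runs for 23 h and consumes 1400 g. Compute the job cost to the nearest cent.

$950.60

Machine-time cost: 31.4 × 23 → $722.20.
Feedstock cost = 141 × 1400/1000, so $197.40.
Adding setup: 722.20 + 197.40 + 31 → $950.60.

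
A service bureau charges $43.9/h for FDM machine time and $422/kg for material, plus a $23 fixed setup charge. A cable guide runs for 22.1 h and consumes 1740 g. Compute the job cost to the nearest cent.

$1727.47

Machine-time cost = 43.9 × 22.1, so $970.19.
Material cost: 422 × 1740/1000 → $734.28.
Adding setup: 970.19 + 734.28 + 23 → $1727.47.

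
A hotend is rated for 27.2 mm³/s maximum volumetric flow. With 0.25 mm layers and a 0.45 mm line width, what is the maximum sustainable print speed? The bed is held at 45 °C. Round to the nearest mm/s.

A = 0.25 × 0.45, so 0.1125 mm².
v_max = Q/A = 27.2/0.1125 = 241.78 mm/s → 242 mm/s.

242 mm/s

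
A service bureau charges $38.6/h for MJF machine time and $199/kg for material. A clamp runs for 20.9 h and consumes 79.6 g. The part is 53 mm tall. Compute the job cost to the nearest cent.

Machine-time cost: 38.6 × 20.9 → $806.74.
Feedstock cost: 199 × 79.6/1000 → $15.8404.
Total = 806.74 + 15.8404 = 822.5804 ≈ $822.58.

$822.58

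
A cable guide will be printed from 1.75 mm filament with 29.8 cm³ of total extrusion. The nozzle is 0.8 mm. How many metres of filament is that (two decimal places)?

Filament cross-section = π × (1.75/2)² = 2.4053 mm².
Length = 29.8 cm³ / 2.4053 mm² = 29800 / 2.4053 = 12389.31 mm = 12.39 m.

12.39 m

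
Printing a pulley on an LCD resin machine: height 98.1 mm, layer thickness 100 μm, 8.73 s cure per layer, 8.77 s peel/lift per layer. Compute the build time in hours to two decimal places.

Number of layers: 98.1 / 0.1 → 981 (rounded up).
Cycle time = 8.73 + 8.77 = 17.5 s.
Total = 981 × 17.5 = 17167.5 s = 4.77 hours.

4.77 hours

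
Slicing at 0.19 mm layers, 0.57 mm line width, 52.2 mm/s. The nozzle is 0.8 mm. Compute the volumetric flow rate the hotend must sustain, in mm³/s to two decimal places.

5.65

Bead cross-section = 0.19 × 0.57, so 0.1083 mm².
Q = v·A = 52.2 × 0.1083 = 5.65 mm³/s.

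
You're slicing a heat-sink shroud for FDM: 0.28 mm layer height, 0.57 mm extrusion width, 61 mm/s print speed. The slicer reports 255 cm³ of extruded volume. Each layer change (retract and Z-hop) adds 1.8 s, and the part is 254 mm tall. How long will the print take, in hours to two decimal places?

7.73 hours

Line area = 0.28 × 0.57 = 0.1596 mm².
Total extruded path = 255000/0.1596 = 1597744.4 mm.
Time extruding = 1597744.4 / 61 = 26192.5 s.
Layers = ⌈254/0.28⌉ = 908.
Z-hop total = 908 × 1.8 = 1634.4 s.
Total = 26192.5 + 1634.4 = 27826.9 s = 7.73 hours.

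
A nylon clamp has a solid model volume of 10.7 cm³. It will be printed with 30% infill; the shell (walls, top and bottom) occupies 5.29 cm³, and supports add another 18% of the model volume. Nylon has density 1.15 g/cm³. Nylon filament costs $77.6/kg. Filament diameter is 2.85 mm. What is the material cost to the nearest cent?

$0.79

Infill region = 10.7 − 5.29, so 5.41 cm³.
Infill volume = 0.30 × 5.41, so 1.623 cm³.
Support = 0.18 × 10.7 = 1.926 cm³.
Total printed volume = 5.29 + 1.623 + 1.926, so 8.839 cm³.
Mass = 8.839 × 1.15, so 10.16485 g.
At $77.6/kg: 10.16485/1000 × 77.6 = $0.79.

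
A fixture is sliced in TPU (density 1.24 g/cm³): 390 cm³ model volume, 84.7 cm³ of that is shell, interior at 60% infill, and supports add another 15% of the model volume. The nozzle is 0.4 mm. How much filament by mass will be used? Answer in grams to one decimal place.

Interior volume = 390 − 84.7 = 305.3 cm³.
Deposited infill: 0.60 × 305.3 → 183.18 cm³.
Support = 0.15 × 390, so 58.5 cm³.
Total extruded = 84.7 + 183.18 + 58.5, so 326.38 cm³.
Mass = 326.38 × 1.24, so 404.7112 g.

404.7 g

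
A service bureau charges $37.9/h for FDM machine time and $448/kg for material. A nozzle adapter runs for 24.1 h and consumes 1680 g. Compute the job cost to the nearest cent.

Machine cost = 37.9 × 24.1, so $913.39.
Material charge = 448 × 1680/1000 = $752.64.
Total = 913.39 + 752.64 = $1666.03.

$1666.03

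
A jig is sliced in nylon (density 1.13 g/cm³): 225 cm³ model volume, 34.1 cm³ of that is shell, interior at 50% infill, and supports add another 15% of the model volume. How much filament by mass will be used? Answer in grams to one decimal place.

184.5 g

Volume inside the shell = 225 − 34.1, so 190.9 cm³.
Deposited infill: 0.50 × 190.9 → 95.45 cm³.
Support = 0.15 × 225 = 33.75 cm³.
Deposited volume = 34.1 + 95.45 + 33.75, so 163.3 cm³.
Mass: 163.3 × 1.13 → 184.529 g.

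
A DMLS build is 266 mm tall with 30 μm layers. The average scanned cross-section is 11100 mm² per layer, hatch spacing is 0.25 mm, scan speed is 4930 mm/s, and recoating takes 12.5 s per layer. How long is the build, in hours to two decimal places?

52.97 hours

Number of layers: 266 / 0.03 → 8867 (rounded up).
Per-layer scan distance = 11100 / 0.25 = 44400 mm.
Scan time per layer: 44400 / 4930 → 9.0061 s.
Time per layer: 9.0061 + 12.5 → 21.5061 s.
8867 layers × 21.5061 s/layer = 190694.5887 s, i.e. 52.97 hours.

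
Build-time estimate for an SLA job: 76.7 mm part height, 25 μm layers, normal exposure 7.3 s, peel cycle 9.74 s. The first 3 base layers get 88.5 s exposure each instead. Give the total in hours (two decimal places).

Number of layers: 76.7 / 0.025 → 3068 (rounded up).
Base layers = 3 × (88.5 + 9.74) = 294.72 s.
Remaining layers = 3065 × (7.3 + 9.74) = 52227.6 s.
Sum: 294.72 + 52227.6 = 52522.32 s → 14.59 hours.

14.59 hours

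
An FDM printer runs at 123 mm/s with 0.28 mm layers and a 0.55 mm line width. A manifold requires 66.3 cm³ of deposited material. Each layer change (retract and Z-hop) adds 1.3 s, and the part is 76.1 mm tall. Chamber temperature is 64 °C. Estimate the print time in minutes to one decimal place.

64.2 minutes

Extrusion cross-section: 0.28 × 0.55 → 0.154 mm².
Path length: 66300 mm³ / 0.154 mm² → 430519.5 mm.
Print-move time = 430519.5 / 123, so 3500.2 s.
Layer count = ceil(76.1 / 0.28) = 272.
Non-print overhead: 272 × 1.3 → 353.6 s.
Total = 3500.2 + 353.6 = 3853.8 s = 64.2 minutes.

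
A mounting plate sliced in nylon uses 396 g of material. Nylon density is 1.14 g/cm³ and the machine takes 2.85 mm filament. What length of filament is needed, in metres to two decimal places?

Extruded volume: 396/1.14 = 347.3684 cm³ (347368.4 mm³).
Cross-section of 2.85 mm filament: π·(2.85/2)² = 6.3794 mm².
Length = 347368.4 / 6.3794 = 54451.58 mm = 54.45 m.

54.45 m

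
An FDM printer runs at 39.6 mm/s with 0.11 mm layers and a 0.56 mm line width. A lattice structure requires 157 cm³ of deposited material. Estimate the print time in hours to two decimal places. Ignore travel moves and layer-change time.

Extrusion cross-section: 0.11 × 0.56 → 0.0616 mm².
Toolpath length = 157 cm³ / 0.0616 mm² = 157000 / 0.0616 = 2548701.3 mm.
Print-move time = 2548701.3 / 39.6, so 64361.1 s.
That's 64361.1 s → 17.88 hours.

17.88 hours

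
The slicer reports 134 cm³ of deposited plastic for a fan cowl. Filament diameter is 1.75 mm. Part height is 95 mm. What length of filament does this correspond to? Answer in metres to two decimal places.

A = π r² = π × 0.875² = 2.4053 mm².
Length = 134 cm³ / 2.4053 mm² = 134000 / 2.4053 = 55710.31 mm = 55.71 m.

55.71 m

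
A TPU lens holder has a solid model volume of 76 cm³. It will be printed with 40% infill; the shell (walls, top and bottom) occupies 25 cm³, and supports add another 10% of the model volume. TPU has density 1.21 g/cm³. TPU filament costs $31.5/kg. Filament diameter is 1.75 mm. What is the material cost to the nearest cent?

Volume inside the shell: 76 − 25 → 51 cm³.
Infill volume = 0.40 × 51, so 20.4 cm³.
Support = 0.10 × 76 = 7.6 cm³.
Total printed volume = 25 + 20.4 + 7.6, so 53 cm³.
Mass = 53 × 1.21 = 64.13 g.
At $31.5/kg: 64.13/1000 × 31.5 = $2.02.

$2.02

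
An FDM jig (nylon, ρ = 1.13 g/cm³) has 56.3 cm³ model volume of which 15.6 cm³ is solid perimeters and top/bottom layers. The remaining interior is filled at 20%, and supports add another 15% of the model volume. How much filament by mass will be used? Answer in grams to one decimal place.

Volume inside the shell = 56.3 − 15.6 = 40.7 cm³.
Deposited infill = 0.20 × 40.7, so 8.14 cm³.
Support = 0.15 × 56.3, so 8.445 cm³.
Total printed volume: 15.6 + 8.14 + 8.445 → 32.185 cm³.
Mass = 32.185 × 1.13 = 36.36905 g.

36.4 g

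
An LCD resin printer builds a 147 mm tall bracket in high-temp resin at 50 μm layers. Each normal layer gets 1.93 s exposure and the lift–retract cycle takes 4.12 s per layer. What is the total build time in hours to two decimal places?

Layers = ⌈147/0.05⌉ = 2940.
Each layer takes = 1.93 + 4.12 = 6.05 s.
Build time: 2940 × 6.05 s = 17787 s, i.e. 4.94 hours.

4.94 hours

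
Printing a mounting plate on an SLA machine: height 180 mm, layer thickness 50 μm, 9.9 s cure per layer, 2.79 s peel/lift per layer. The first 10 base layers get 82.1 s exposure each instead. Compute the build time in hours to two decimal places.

12.89 hours

Number of layers: 180 / 0.05 → 3600 (rounded up).
Bottom layers: 10 × (82.1 + 2.79) → 848.9 s.
Normal layers: 3590 × (9.9 + 2.79) → 45557.1 s.
Total = 848.9 + 45557.1 = 46406 s = 12.89 hours.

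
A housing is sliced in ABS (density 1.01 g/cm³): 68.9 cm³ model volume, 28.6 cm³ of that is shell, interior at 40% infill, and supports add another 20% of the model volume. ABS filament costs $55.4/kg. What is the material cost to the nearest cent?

$3.27

Interior volume = 68.9 − 28.6, so 40.3 cm³.
Deposited infill: 0.40 × 40.3 → 16.12 cm³.
Support = 0.20 × 68.9 = 13.78 cm³.
Deposited volume = 28.6 + 16.12 + 13.78, so 58.5 cm³.
Mass: 58.5 × 1.01 → 59.085 g.
At $55.4/kg: 59.085/1000 × 55.4 = $3.27.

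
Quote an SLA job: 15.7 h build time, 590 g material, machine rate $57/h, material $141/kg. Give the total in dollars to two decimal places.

Time charge = 57 × 15.7, so $894.90.
Feedstock cost = 141 × 590/1000 = $83.19.
Total = 894.90 + 83.19 = $978.09.

$978.09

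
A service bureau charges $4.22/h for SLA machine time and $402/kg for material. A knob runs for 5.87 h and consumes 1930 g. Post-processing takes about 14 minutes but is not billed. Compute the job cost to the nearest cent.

$800.63

Machine-time cost: 4.22 × 5.87 → $24.7714.
Material charge: 402 × 1930/1000 → $775.86.
Total = 24.7714 + 775.86 = 800.6314 ≈ $800.63.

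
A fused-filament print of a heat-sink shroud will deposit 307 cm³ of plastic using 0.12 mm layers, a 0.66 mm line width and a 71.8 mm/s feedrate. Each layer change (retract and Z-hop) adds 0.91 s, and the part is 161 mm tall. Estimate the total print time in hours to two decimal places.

Bead cross-section = 0.12 × 0.66, so 0.0792 mm².
Path length: 307000 mm³ / 0.0792 mm² → 3876262.6 mm.
Extrusion time = 3876262.6 / 71.8, so 53986.9 s.
Number of layers: 161 / 0.12 → 1342 (rounded up).
Z-hop total: 1342 × 0.91 → 1221.22 s.
Total = 53986.9 + 1221.22 = 55208.12 s = 15.34 hours.

15.34 hours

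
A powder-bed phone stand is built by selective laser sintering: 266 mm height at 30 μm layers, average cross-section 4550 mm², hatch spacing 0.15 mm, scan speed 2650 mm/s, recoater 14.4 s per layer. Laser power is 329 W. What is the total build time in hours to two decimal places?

Number of layers: 266 / 0.03 → 8867 (rounded up).
Per-layer scan distance = 4550 / 0.15, so 30333.3 mm.
Laser time per layer = 30333.3 / 2650 = 11.4465 s.
Per-layer time = 11.4465 + 14.4 = 25.8465 s.
Total: 8867 × 25.8465 s = 229180.9155 s → 63.66 hours.

63.66 hours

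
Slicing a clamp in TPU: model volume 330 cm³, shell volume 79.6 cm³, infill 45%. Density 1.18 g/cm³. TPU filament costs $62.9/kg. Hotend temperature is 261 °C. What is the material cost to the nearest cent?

Volume inside the shell = 330 − 79.6 = 250.4 cm³.
Deposited infill = 0.45 × 250.4, so 112.68 cm³.
Deposited volume = 79.6 + 112.68, so 192.28 cm³.
Mass = 192.28 × 1.18 = 226.8904 g.
At $62.9/kg: 226.8904/1000 × 62.9 = $14.27.

$14.27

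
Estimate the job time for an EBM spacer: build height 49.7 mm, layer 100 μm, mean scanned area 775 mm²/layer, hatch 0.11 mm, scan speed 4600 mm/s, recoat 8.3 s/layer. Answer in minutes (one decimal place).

81.4 minutes

Layers = ⌈49.7/0.1⌉ = 497.
Hatch length per layer: 775 / 0.11 → 7045.5 mm.
Scan time per layer = 7045.5 / 4600 = 1.5316 s.
Per-layer time: 1.5316 + 8.3 → 9.8316 s.
Total: 497 × 9.8316 s = 4886.3052 s → 81.4 minutes.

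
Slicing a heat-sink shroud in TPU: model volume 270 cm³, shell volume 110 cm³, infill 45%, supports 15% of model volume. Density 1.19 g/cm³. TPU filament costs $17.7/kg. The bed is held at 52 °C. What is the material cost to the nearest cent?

Volume inside the shell = 270 − 110, so 160 cm³.
Infill deposited = 0.45 × 160, so 72 cm³.
Support: 0.15 × 270 → 40.5 cm³.
Deposited volume: 110 + 72 + 40.5 → 222.5 cm³.
Mass = 222.5 × 1.19 = 264.775 g.
At $17.7/kg: 264.775/1000 × 17.7 = $4.69.

$4.69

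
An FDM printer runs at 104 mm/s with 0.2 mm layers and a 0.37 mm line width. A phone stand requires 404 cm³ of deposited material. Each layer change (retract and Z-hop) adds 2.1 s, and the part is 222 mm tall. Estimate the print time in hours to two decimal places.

Line area = 0.2 × 0.37, so 0.074 mm².
Total extruded path = 404000/0.074 = 5459459.5 mm.
Extrusion time: 5459459.5 / 104 → 52494.8 s.
Layers = ⌈222/0.2⌉ = 1110.
Z-hop total = 1110 × 2.1 = 2331 s.
Altogether 52494.8 + 2331 = 54825.8 s, i.e. 15.23 hours.

15.23 hours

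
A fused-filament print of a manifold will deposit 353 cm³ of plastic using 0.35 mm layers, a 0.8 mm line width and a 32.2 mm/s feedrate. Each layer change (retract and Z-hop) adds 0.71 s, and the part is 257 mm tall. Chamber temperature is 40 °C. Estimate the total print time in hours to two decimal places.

Bead cross-section: 0.35 × 0.8 → 0.28 mm².
Total extruded path = 353000/0.28 = 1260714.3 mm.
Extrusion time = 1260714.3 / 32.2 = 39152.6 s.
Layers = ⌈257/0.35⌉ = 735.
Layer-change overhead = 735 × 0.71, so 521.85 s.
Altogether 39152.6 + 521.85 = 39674.45 s, i.e. 11.02 hours.

11.02 hours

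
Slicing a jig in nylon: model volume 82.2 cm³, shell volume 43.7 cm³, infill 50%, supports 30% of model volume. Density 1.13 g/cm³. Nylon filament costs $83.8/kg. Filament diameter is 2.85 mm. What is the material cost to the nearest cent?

$8.30

Infill region: 82.2 − 43.7 → 38.5 cm³.
Infill deposited: 0.50 × 38.5 → 19.25 cm³.
Support: 0.30 × 82.2 → 24.66 cm³.
Total extruded = 43.7 + 19.25 + 24.66 = 87.61 cm³.
Mass = 87.61 × 1.13 = 98.9993 g.
Cost = 98.9993 g / 1000 × $83.8/kg = $8.30.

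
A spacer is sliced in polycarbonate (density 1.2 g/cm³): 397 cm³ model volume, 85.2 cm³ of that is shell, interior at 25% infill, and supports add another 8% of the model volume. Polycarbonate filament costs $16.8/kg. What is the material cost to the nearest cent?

$3.93

Volume inside the shell = 397 − 85.2, so 311.8 cm³.
Infill deposited: 0.25 × 311.8 → 77.95 cm³.
Support: 0.08 × 397 → 31.76 cm³.
Total printed volume = 85.2 + 77.95 + 31.76, so 194.91 cm³.
Mass: 194.91 × 1.2 → 233.892 g.
At $16.8/kg: 233.892/1000 × 16.8 = $3.93.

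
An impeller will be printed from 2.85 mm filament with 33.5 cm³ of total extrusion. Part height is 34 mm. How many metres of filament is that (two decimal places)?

Cross-section of 2.85 mm filament: π·(2.85/2)² = 6.3794 mm².
Length = 33.5 cm³ / 6.3794 mm² = 33500 / 6.3794 = 5251.28 mm = 5.25 m.

5.25 m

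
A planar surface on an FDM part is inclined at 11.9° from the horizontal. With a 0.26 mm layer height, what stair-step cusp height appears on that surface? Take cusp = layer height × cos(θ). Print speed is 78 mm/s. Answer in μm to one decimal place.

254.4 μm

cos(11.9°) = 0.9785, so cusp = 0.26 × 0.9785 = 0.25441 mm → 254.4 μm.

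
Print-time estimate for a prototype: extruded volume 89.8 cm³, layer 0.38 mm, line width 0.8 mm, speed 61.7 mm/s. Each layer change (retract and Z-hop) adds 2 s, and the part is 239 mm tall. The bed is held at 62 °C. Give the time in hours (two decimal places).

1.68 hours

Bead cross-section = 0.38 × 0.8 = 0.304 mm².
Total extruded path = 89800/0.304 = 295394.7 mm.
Print-move time: 295394.7 / 61.7 → 4787.6 s.
Number of layers: 239 / 0.38 → 629 (rounded up).
Z-hop total = 629 × 2 = 1258 s.
Altogether 4787.6 + 1258 = 6045.6 s, i.e. 1.68 hours.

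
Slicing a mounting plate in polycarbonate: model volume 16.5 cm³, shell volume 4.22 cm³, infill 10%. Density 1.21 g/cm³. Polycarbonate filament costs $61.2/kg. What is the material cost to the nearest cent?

$0.40

Volume inside the shell = 16.5 − 4.22 = 12.28 cm³.
Infill deposited = 0.10 × 12.28, so 1.228 cm³.
Total printed volume = 4.22 + 1.228 = 5.448 cm³.
Mass = 5.448 × 1.21, so 6.59208 g.
Cost = 6.59208 g / 1000 × $61.2/kg = $0.40.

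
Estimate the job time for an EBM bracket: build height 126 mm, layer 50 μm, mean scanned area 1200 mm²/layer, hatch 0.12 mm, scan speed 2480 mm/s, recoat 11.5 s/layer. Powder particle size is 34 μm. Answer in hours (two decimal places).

10.87 hours

Layers = ⌈126/0.05⌉ = 2520.
Per-layer scan distance = 1200 / 0.12 = 10000 mm.
Per-layer scan time: 10000 / 2480 → 4.0323 s.
Layer cycle = 4.0323 + 11.5, so 15.5323 s.
Build time = 2520 × 15.5323 = 39141.396 s = 10.87 hours.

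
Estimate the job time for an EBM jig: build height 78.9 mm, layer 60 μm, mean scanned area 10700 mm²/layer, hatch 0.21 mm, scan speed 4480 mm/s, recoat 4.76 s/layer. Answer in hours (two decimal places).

Number of layers: 78.9 / 0.06 → 1315 (rounded up).
Per-layer scan distance: 10700 / 0.21 → 50952.4 mm.
Beam time per layer: 50952.4 / 4480 → 11.3733 s.
Time per layer = 11.3733 + 4.76 = 16.1333 s.
1315 layers × 16.1333 s/layer = 21215.2895 s, i.e. 5.89 hours.

5.89 hours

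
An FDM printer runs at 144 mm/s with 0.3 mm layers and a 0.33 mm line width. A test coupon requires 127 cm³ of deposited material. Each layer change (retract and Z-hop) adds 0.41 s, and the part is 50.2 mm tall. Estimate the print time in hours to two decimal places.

2.49 hours

Bead cross-section = 0.3 × 0.33 = 0.099 mm².
Total extruded path = 127000/0.099 = 1282828.3 mm.
Print-move time = 1282828.3 / 144, so 8908.5 s.
Layers = ⌈50.2/0.3⌉ = 168.
Z-hop total = 168 × 0.41, so 68.88 s.
Total = 8908.5 + 68.88 = 8977.38 s = 2.49 hours.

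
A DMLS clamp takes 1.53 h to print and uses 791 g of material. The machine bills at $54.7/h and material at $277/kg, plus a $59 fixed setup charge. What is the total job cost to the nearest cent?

$361.80

Machine-time cost: 54.7 × 1.53 → $83.691.
Feedstock cost = 277 × 791/1000 = $219.107.
Total = 83.691 + 219.107 + 59 = 361.798 ≈ $361.80.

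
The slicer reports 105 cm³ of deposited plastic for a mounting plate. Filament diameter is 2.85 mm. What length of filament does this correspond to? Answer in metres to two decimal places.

A = π r² = π × 1.425² = 6.3794 mm².
Length = 105 cm³ / 6.3794 mm² = 105000 / 6.3794 = 16459.23 mm = 16.46 m.

16.46 m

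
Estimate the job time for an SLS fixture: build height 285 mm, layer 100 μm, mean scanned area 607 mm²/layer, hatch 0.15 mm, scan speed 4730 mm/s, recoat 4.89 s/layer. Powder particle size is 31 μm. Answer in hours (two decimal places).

Layers = ⌈285/0.1⌉ = 2850.
Scan path per layer: 607 / 0.15 → 4046.7 mm.
Per-layer scan time = 4046.7 / 4730 = 0.8555 s.
Layer cycle = 0.8555 + 4.89, so 5.7455 s.
Total: 2850 × 5.7455 s = 16374.675 s → 4.55 hours.

4.55 hours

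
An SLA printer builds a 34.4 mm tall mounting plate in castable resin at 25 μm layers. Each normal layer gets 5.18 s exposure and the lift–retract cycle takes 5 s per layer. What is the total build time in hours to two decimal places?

3.89 hours

Number of layers: 34.4 / 0.025 → 1376 (rounded up).
Each layer takes: 5.18 + 5 → 10.18 s.
Build time: 1376 × 10.18 s = 14007.68 s, i.e. 3.89 hours.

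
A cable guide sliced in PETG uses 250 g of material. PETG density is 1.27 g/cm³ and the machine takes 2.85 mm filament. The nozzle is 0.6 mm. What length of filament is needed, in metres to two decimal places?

30.86 m

Extruded volume: 250/1.27 = 196.8504 cm³ (196850.4 mm³).
Filament cross-section = π × (2.85/2)² = 6.3794 mm².
L = V/A = 196850.4/6.3794 = 30857.2 mm → 30.86 m.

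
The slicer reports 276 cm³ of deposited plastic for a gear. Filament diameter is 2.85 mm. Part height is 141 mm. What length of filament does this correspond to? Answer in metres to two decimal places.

43.26 m

Cross-section of 2.85 mm filament: π·(2.85/2)² = 6.3794 mm².
Length = 276 cm³ / 6.3794 mm² = 276000 / 6.3794 = 43264.26 mm = 43.26 m.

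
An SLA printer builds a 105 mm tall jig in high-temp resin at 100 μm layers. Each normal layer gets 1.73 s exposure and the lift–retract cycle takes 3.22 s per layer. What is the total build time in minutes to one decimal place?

Number of layers: 105 / 0.1 → 1050 (rounded up).
Cycle time: 1.73 + 3.22 → 4.95 s.
Build time: 1050 × 4.95 s = 5197.5 s, i.e. 86.6 minutes.

86.6 minutes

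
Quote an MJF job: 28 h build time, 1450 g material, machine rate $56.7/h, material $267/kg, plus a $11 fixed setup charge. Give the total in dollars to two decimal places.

Machine-time cost: 56.7 × 28 → $1587.60.
Material charge: 267 × 1450/1000 → $387.15.
Total = 1587.60 + 387.15 + 11 = $1985.75.

$1985.75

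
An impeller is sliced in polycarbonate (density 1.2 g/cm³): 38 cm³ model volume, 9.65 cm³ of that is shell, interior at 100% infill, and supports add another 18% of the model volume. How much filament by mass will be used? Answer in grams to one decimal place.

Volume inside the shell: 38 − 9.65 → 28.35 cm³.
Deposited infill = 1.00 × 28.35, so 28.35 cm³.
Support = 0.18 × 38 = 6.84 cm³.
Deposited volume = 9.65 + 28.35 + 6.84 = 44.84 cm³.
Mass: 44.84 × 1.2 → 53.808 g.

53.8 g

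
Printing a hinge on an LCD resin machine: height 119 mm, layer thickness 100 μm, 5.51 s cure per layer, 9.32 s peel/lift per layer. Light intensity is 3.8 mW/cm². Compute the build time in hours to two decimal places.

Layers = ⌈119/0.1⌉ = 1190.
Each layer takes = 5.51 + 9.32, so 14.83 s.
Total = 1190 × 14.83 = 17647.7 s = 4.90 hours.

4.90 hours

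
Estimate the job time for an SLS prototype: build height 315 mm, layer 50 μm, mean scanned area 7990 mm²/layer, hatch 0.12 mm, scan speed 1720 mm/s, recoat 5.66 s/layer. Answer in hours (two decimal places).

Layers = ⌈315/0.05⌉ = 6300.
Scan path per layer = 7990 / 0.12 = 66583.3 mm.
Scan time per layer: 66583.3 / 1720 → 38.7112 s.
Time per layer = 38.7112 + 5.66, so 44.3712 s.
Build time = 6300 × 44.3712 = 279538.56 s = 77.65 hours.

77.65 hours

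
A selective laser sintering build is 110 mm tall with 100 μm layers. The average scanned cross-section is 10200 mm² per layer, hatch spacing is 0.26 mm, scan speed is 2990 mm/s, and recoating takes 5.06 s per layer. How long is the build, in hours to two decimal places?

Layer count = ceil(110 / 0.1) = 1100.
Per-layer scan distance = 10200 / 0.26 = 39230.8 mm.
Scan time per layer = 39230.8 / 2990, so 13.1207 s.
Layer cycle = 13.1207 + 5.06 = 18.1807 s.
1100 layers × 18.1807 s/layer = 19998.77 s, i.e. 5.56 hours.

5.56 hours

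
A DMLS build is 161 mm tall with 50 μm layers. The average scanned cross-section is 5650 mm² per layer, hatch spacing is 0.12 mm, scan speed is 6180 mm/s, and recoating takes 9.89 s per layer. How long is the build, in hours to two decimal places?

Layer count = ceil(161 / 0.05) = 3220.
Scan path per layer: 5650 / 0.12 → 47083.3 mm.
Per-layer scan time = 47083.3 / 6180 = 7.6187 s.
Layer cycle = 7.6187 + 9.89, so 17.5087 s.
3220 layers × 17.5087 s/layer = 56378.014 s, i.e. 15.66 hours.

15.66 hours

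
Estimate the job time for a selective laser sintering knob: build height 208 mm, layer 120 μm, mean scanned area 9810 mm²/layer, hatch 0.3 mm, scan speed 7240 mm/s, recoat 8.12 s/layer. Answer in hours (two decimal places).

6.09 hours

Layer count = ceil(208 / 0.12) = 1734.
Scan path per layer: 9810 / 0.3 → 32700 mm.
Per-layer scan time: 32700 / 7240 → 4.5166 s.
Per-layer time = 4.5166 + 8.12 = 12.6366 s.
1734 layers × 12.6366 s/layer = 21911.8644 s, i.e. 6.09 hours.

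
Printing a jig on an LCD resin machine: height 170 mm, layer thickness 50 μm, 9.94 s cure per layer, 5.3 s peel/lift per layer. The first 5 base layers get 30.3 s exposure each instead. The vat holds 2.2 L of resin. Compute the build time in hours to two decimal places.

14.42 hours

Layer count = ceil(170 / 0.05) = 3400.
Bottom layers: 5 × (30.3 + 5.3) → 178 s.
Regular layers = 3395 × (9.94 + 5.3), so 51739.8 s.
Sum: 178 + 51739.8 = 51917.8 s → 14.42 hours.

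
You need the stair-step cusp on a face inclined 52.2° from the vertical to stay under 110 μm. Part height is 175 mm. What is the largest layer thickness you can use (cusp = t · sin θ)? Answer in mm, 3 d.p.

0.139 mm

t = h_c / sin θ = 0.11 / 0.7902 = 0.139 mm.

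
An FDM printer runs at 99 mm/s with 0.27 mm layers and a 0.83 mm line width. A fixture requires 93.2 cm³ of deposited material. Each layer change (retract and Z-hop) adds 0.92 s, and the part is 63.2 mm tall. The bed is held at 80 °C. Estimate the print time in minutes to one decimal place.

73.6 minutes

Extrusion cross-section = 0.27 × 0.83 = 0.2241 mm².
Total extruded path = 93200/0.2241 = 415885.8 mm.
Time extruding = 415885.8 / 99, so 4200.9 s.
Layer count = ceil(63.2 / 0.27) = 235.
Layer-change overhead = 235 × 0.92 = 216.2 s.
Total = 4200.9 + 216.2 = 4417.1 s = 73.6 minutes.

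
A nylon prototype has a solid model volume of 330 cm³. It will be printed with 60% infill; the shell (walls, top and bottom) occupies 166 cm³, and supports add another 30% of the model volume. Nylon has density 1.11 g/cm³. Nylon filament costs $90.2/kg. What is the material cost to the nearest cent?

$36.38

Infill region: 330 − 166 → 164 cm³.
Infill volume = 0.60 × 164 = 98.4 cm³.
Support = 0.30 × 330 = 99 cm³.
Deposited volume: 166 + 98.4 + 99 → 363.4 cm³.
Mass = 363.4 × 1.11 = 403.374 g.
At $90.2/kg: 403.374/1000 × 90.2 = $36.38.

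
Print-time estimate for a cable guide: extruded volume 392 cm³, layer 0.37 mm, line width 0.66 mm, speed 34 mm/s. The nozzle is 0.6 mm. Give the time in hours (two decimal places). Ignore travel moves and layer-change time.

13.11 hours

Bead cross-section = 0.37 × 0.66, so 0.2442 mm².
Total extruded path = 392000/0.2442 = 1605241.6 mm.
Extrusion time = 1605241.6 / 34 = 47213 s.
In the requested units: 47213 s = 13.11 hours.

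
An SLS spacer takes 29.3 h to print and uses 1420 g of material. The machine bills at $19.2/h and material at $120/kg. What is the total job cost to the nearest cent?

$732.96

Machine-time cost = 19.2 × 29.3 = $562.56.
Feedstock cost = 120 × 1420/1000 = $170.40.
Total = 562.56 + 170.40 = $732.96.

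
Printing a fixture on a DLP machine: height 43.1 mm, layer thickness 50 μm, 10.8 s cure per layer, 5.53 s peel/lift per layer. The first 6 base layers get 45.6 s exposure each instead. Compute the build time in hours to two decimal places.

3.97 hours

Layer count = ceil(43.1 / 0.05) = 862.
Burn-in layers = 6 × (45.6 + 5.53) = 306.78 s.
Remaining layers: 856 × (10.8 + 5.53) → 13978.48 s.
Total = 306.78 + 13978.48 = 14285.26 s = 3.97 hours.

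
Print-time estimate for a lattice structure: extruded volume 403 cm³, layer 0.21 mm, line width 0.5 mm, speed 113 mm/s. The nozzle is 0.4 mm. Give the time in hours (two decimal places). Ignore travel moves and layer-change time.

Extrusion cross-section = 0.21 × 0.5, so 0.105 mm².
Toolpath length = 403 cm³ / 0.105 mm² = 403000 / 0.105 = 3838095.2 mm.
Print-move time: 3838095.2 / 113 → 33965.4 s.
33965.4 s = 9.43 hours.

9.43 hours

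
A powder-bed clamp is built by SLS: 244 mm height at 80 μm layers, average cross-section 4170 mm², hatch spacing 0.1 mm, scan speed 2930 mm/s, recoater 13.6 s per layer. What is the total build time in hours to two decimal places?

23.58 hours

Number of layers: 244 / 0.08 → 3050 (rounded up).
Per-layer scan distance = 4170 / 0.1 = 41700 mm.
Scan time per layer: 41700 / 2930 → 14.2321 s.
Time per layer = 14.2321 + 13.6, so 27.8321 s.
Total: 3050 × 27.8321 s = 84887.905 s → 23.58 hours.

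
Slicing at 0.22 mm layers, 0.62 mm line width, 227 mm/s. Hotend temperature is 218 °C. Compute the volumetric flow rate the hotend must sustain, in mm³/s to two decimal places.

30.96

Extrusion cross-section = 0.22 × 0.62, so 0.1364 mm².
Volumetric flow = 227 × 0.1364 = 30.96 mm³/s.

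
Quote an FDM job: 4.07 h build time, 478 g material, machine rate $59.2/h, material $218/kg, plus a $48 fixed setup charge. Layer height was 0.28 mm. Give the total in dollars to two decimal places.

Time charge = 59.2 × 4.07, so $240.944.
Material cost: 218 × 478/1000 → $104.204.
Adding setup: 240.944 + 104.204 + 48 → 393.148 ≈ $393.15.

$393.15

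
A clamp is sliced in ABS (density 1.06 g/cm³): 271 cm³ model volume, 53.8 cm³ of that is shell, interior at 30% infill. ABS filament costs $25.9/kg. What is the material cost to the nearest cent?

Infill region = 271 − 53.8, so 217.2 cm³.
Infill volume = 0.30 × 217.2, so 65.16 cm³.
Deposited volume = 53.8 + 65.16, so 118.96 cm³.
Mass = 118.96 × 1.06, so 126.0976 g.
At $25.9/kg: 126.0976/1000 × 25.9 = $3.27.

$3.27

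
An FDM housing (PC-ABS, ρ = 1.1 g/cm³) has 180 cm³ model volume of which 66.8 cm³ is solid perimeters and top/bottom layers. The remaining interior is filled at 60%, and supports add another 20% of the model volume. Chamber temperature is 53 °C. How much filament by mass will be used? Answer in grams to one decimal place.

Infill region: 180 − 66.8 → 113.2 cm³.
Infill volume = 0.60 × 113.2, so 67.92 cm³.
Support = 0.20 × 180, so 36 cm³.
Deposited volume = 66.8 + 67.92 + 36, so 170.72 cm³.
Mass: 170.72 × 1.1 → 187.792 g.

187.8 g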